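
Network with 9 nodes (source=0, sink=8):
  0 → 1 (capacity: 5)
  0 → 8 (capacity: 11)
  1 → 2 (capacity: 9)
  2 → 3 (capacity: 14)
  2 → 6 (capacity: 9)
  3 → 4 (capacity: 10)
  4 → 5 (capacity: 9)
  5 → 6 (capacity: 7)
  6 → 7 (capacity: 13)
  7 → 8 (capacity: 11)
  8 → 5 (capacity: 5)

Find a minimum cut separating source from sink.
Min cut value = 16, edges: (0,1), (0,8)

Min cut value: 16
Partition: S = [0], T = [1, 2, 3, 4, 5, 6, 7, 8]
Cut edges: (0,1), (0,8)

By max-flow min-cut theorem, max flow = min cut = 16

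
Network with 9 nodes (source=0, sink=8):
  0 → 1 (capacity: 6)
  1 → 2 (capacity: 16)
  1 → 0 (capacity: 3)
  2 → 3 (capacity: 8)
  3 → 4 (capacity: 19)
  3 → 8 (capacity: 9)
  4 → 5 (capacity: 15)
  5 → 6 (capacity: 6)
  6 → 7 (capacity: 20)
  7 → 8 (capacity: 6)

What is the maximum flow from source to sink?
Maximum flow = 6

Max flow: 6

Flow assignment:
  0 → 1: 6/6
  1 → 2: 6/16
  2 → 3: 6/8
  3 → 8: 6/9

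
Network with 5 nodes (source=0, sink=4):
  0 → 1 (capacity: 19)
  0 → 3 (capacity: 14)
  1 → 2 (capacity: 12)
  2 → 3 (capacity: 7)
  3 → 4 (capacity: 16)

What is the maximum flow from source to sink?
Maximum flow = 16

Max flow: 16

Flow assignment:
  0 → 1: 7/19
  0 → 3: 9/14
  1 → 2: 7/12
  2 → 3: 7/7
  3 → 4: 16/16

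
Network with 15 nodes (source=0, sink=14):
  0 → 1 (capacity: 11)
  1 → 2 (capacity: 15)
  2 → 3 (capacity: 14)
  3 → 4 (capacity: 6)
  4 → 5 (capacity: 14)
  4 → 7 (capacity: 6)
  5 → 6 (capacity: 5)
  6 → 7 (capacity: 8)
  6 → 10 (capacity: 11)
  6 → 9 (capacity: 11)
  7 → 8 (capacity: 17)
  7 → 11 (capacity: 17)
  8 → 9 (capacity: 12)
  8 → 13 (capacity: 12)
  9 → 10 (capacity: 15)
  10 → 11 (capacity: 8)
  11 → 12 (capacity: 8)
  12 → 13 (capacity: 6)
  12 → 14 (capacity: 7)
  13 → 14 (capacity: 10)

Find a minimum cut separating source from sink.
Min cut value = 6, edges: (3,4)

Min cut value: 6
Partition: S = [0, 1, 2, 3], T = [4, 5, 6, 7, 8, 9, 10, 11, 12, 13, 14]
Cut edges: (3,4)

By max-flow min-cut theorem, max flow = min cut = 6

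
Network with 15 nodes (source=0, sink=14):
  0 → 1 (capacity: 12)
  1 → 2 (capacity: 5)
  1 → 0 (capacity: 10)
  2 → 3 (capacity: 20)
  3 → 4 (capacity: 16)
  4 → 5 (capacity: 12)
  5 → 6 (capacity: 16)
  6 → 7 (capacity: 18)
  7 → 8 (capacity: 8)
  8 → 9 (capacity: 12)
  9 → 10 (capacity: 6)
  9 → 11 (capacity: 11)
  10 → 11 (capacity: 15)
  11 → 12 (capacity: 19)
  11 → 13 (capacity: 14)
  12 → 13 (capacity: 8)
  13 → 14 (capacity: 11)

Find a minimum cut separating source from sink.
Min cut value = 5, edges: (1,2)

Min cut value: 5
Partition: S = [0, 1], T = [2, 3, 4, 5, 6, 7, 8, 9, 10, 11, 12, 13, 14]
Cut edges: (1,2)

By max-flow min-cut theorem, max flow = min cut = 5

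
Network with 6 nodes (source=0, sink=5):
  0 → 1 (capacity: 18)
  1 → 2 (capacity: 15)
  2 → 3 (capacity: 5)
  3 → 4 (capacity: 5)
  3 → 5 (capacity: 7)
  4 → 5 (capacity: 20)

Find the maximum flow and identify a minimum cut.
Max flow = 5, Min cut edges: (2,3)

Maximum flow: 5
Minimum cut: (2,3)
Partition: S = [0, 1, 2], T = [3, 4, 5]

Max-flow min-cut theorem verified: both equal 5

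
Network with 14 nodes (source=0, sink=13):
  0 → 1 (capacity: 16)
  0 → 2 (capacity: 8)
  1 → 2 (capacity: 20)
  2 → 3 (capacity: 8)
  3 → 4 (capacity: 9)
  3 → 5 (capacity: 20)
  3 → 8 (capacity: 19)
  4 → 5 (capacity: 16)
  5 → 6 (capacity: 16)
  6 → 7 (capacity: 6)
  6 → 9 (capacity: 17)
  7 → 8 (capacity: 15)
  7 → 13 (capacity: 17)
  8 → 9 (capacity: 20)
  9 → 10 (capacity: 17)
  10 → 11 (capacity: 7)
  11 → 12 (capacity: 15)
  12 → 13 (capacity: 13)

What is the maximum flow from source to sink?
Maximum flow = 8

Max flow: 8

Flow assignment:
  0 → 1: 8/16
  1 → 2: 8/20
  2 → 3: 8/8
  3 → 5: 8/20
  5 → 6: 8/16
  6 → 7: 6/6
  6 → 9: 2/17
  7 → 13: 6/17
  9 → 10: 2/17
  10 → 11: 2/7
  11 → 12: 2/15
  12 → 13: 2/13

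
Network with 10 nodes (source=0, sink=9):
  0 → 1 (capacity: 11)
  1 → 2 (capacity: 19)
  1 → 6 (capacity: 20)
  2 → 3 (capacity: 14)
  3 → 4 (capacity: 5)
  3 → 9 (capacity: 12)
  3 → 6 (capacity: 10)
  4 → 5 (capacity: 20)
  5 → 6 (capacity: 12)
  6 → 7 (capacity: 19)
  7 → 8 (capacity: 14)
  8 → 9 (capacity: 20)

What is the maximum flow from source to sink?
Maximum flow = 11

Max flow: 11

Flow assignment:
  0 → 1: 11/11
  1 → 2: 11/19
  2 → 3: 11/14
  3 → 9: 11/12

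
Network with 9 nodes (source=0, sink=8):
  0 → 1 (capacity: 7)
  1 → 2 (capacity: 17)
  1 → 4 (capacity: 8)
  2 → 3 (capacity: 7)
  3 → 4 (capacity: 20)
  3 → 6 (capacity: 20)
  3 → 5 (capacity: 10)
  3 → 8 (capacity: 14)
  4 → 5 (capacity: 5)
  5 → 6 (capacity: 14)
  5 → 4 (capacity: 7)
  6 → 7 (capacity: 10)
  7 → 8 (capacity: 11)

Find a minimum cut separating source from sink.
Min cut value = 7, edges: (0,1)

Min cut value: 7
Partition: S = [0], T = [1, 2, 3, 4, 5, 6, 7, 8]
Cut edges: (0,1)

By max-flow min-cut theorem, max flow = min cut = 7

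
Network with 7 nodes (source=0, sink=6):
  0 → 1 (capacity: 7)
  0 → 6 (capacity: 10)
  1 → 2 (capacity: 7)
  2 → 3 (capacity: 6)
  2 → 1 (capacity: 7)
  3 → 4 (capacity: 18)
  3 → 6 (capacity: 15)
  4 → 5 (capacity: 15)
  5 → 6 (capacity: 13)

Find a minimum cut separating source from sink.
Min cut value = 16, edges: (0,6), (2,3)

Min cut value: 16
Partition: S = [0, 1, 2], T = [3, 4, 5, 6]
Cut edges: (0,6), (2,3)

By max-flow min-cut theorem, max flow = min cut = 16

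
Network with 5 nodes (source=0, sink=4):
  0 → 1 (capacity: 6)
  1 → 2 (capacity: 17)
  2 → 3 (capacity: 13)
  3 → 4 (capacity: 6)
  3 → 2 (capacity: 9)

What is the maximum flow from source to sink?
Maximum flow = 6

Max flow: 6

Flow assignment:
  0 → 1: 6/6
  1 → 2: 6/17
  2 → 3: 6/13
  3 → 4: 6/6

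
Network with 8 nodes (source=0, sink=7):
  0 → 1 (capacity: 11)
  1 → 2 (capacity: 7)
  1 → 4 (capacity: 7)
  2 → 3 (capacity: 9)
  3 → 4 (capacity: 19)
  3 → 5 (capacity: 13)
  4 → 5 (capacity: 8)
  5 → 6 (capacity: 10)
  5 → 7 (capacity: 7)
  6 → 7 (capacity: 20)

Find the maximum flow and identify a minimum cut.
Max flow = 11, Min cut edges: (0,1)

Maximum flow: 11
Minimum cut: (0,1)
Partition: S = [0], T = [1, 2, 3, 4, 5, 6, 7]

Max-flow min-cut theorem verified: both equal 11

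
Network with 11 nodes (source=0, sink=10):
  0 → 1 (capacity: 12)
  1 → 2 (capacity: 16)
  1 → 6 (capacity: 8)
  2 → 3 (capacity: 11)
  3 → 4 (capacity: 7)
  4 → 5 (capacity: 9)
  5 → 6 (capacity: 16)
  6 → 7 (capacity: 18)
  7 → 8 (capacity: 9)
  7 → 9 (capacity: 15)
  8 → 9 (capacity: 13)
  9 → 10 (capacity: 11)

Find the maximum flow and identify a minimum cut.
Max flow = 11, Min cut edges: (9,10)

Maximum flow: 11
Minimum cut: (9,10)
Partition: S = [0, 1, 2, 3, 4, 5, 6, 7, 8, 9], T = [10]

Max-flow min-cut theorem verified: both equal 11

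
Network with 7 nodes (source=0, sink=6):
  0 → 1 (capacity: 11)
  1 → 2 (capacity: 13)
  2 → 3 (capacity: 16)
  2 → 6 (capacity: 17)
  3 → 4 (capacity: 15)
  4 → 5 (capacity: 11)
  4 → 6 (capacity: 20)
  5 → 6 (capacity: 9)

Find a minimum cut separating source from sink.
Min cut value = 11, edges: (0,1)

Min cut value: 11
Partition: S = [0], T = [1, 2, 3, 4, 5, 6]
Cut edges: (0,1)

By max-flow min-cut theorem, max flow = min cut = 11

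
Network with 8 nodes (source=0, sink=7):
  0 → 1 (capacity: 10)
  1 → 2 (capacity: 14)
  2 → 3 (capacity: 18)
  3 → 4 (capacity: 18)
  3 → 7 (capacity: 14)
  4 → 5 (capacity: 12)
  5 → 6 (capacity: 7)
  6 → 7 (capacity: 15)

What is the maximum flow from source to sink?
Maximum flow = 10

Max flow: 10

Flow assignment:
  0 → 1: 10/10
  1 → 2: 10/14
  2 → 3: 10/18
  3 → 7: 10/14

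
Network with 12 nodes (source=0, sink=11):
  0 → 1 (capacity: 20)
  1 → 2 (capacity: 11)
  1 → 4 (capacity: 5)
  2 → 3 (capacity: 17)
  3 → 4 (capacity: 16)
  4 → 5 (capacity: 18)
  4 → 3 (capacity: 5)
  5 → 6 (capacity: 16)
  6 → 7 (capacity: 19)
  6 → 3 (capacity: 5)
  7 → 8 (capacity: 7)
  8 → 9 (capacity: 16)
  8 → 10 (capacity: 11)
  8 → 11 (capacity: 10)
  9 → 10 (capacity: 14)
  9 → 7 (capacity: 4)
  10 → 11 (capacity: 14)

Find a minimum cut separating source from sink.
Min cut value = 7, edges: (7,8)

Min cut value: 7
Partition: S = [0, 1, 2, 3, 4, 5, 6, 7], T = [8, 9, 10, 11]
Cut edges: (7,8)

By max-flow min-cut theorem, max flow = min cut = 7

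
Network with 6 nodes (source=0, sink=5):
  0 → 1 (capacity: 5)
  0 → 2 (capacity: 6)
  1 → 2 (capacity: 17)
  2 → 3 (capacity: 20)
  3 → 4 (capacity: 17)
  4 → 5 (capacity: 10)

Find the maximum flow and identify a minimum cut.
Max flow = 10, Min cut edges: (4,5)

Maximum flow: 10
Minimum cut: (4,5)
Partition: S = [0, 1, 2, 3, 4], T = [5]

Max-flow min-cut theorem verified: both equal 10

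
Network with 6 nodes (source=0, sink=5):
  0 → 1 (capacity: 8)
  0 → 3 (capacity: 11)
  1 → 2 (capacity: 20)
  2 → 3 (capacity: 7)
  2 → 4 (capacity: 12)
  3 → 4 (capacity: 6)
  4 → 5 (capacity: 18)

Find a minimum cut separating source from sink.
Min cut value = 14, edges: (0,1), (3,4)

Min cut value: 14
Partition: S = [0, 3], T = [1, 2, 4, 5]
Cut edges: (0,1), (3,4)

By max-flow min-cut theorem, max flow = min cut = 14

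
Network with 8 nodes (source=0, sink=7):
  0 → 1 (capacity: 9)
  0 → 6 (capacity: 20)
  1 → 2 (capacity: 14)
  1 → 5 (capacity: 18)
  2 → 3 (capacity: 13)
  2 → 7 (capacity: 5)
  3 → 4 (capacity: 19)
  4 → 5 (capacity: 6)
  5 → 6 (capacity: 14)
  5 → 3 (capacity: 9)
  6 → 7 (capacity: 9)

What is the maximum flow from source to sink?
Maximum flow = 14

Max flow: 14

Flow assignment:
  0 → 1: 9/9
  0 → 6: 5/20
  1 → 2: 5/14
  1 → 5: 4/18
  2 → 7: 5/5
  5 → 6: 4/14
  6 → 7: 9/9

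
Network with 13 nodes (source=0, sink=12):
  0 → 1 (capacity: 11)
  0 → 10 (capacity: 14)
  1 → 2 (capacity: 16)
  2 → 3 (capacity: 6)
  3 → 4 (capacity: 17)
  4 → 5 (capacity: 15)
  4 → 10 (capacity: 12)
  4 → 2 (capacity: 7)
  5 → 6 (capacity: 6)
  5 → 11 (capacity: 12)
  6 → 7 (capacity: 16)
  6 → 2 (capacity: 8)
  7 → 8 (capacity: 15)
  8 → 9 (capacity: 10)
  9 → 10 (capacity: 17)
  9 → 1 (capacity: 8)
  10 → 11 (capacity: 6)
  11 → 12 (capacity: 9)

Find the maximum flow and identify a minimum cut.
Max flow = 9, Min cut edges: (11,12)

Maximum flow: 9
Minimum cut: (11,12)
Partition: S = [0, 1, 2, 3, 4, 5, 6, 7, 8, 9, 10, 11], T = [12]

Max-flow min-cut theorem verified: both equal 9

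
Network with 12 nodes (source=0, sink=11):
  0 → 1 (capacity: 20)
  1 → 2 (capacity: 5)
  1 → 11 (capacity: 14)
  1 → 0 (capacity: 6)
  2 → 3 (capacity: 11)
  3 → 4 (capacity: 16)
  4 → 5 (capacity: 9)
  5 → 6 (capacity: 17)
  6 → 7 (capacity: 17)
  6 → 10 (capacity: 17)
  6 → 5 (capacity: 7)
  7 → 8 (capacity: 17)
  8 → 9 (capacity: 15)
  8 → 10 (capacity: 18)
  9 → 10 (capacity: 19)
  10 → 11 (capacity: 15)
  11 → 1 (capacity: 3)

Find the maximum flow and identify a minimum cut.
Max flow = 19, Min cut edges: (1,2), (1,11)

Maximum flow: 19
Minimum cut: (1,2), (1,11)
Partition: S = [0, 1], T = [2, 3, 4, 5, 6, 7, 8, 9, 10, 11]

Max-flow min-cut theorem verified: both equal 19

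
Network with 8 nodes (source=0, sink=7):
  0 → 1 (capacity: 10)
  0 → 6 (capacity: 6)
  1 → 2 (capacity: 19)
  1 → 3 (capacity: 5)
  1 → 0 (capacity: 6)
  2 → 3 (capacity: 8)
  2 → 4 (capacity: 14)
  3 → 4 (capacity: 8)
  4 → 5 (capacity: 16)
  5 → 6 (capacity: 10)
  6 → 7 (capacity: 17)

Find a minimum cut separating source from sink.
Min cut value = 16, edges: (0,6), (5,6)

Min cut value: 16
Partition: S = [0, 1, 2, 3, 4, 5], T = [6, 7]
Cut edges: (0,6), (5,6)

By max-flow min-cut theorem, max flow = min cut = 16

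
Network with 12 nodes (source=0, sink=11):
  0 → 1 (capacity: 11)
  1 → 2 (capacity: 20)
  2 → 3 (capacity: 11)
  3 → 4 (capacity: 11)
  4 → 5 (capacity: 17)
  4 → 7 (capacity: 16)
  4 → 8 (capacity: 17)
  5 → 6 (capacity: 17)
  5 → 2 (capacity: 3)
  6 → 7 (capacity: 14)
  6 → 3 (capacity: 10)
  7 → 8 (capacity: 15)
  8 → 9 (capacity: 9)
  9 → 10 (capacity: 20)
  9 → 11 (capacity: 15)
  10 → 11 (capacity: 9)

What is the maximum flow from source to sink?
Maximum flow = 9

Max flow: 9

Flow assignment:
  0 → 1: 9/11
  1 → 2: 9/20
  2 → 3: 9/11
  3 → 4: 9/11
  4 → 8: 9/17
  8 → 9: 9/9
  9 → 11: 9/15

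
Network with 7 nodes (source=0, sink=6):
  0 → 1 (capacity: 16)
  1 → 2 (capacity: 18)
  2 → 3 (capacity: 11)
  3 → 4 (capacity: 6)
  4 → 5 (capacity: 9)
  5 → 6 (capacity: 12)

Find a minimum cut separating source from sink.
Min cut value = 6, edges: (3,4)

Min cut value: 6
Partition: S = [0, 1, 2, 3], T = [4, 5, 6]
Cut edges: (3,4)

By max-flow min-cut theorem, max flow = min cut = 6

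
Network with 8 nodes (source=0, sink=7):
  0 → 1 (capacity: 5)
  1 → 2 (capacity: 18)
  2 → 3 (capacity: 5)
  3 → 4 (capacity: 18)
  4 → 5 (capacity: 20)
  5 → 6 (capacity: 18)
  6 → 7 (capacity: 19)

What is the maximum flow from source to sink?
Maximum flow = 5

Max flow: 5

Flow assignment:
  0 → 1: 5/5
  1 → 2: 5/18
  2 → 3: 5/5
  3 → 4: 5/18
  4 → 5: 5/20
  5 → 6: 5/18
  6 → 7: 5/19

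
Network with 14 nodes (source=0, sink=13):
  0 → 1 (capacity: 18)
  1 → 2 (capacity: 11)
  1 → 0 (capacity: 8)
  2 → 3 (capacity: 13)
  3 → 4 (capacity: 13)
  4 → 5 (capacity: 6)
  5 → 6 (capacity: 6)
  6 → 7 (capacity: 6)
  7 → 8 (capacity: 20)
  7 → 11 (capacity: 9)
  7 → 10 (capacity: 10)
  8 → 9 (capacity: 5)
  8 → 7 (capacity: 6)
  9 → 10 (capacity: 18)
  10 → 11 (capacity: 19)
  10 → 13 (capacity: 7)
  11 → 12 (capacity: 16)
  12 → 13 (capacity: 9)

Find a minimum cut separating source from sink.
Min cut value = 6, edges: (6,7)

Min cut value: 6
Partition: S = [0, 1, 2, 3, 4, 5, 6], T = [7, 8, 9, 10, 11, 12, 13]
Cut edges: (6,7)

By max-flow min-cut theorem, max flow = min cut = 6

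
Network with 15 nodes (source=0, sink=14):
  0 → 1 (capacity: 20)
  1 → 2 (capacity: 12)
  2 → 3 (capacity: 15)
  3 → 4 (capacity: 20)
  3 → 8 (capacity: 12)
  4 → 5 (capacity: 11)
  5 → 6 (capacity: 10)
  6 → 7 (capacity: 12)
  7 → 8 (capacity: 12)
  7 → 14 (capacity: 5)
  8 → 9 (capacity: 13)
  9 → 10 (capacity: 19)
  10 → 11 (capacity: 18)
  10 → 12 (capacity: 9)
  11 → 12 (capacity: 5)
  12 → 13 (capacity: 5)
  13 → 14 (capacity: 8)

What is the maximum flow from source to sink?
Maximum flow = 10

Max flow: 10

Flow assignment:
  0 → 1: 10/20
  1 → 2: 10/12
  2 → 3: 10/15
  3 → 4: 10/20
  4 → 5: 10/11
  5 → 6: 10/10
  6 → 7: 10/12
  7 → 8: 5/12
  7 → 14: 5/5
  8 → 9: 5/13
  9 → 10: 5/19
  10 → 12: 5/9
  12 → 13: 5/5
  13 → 14: 5/8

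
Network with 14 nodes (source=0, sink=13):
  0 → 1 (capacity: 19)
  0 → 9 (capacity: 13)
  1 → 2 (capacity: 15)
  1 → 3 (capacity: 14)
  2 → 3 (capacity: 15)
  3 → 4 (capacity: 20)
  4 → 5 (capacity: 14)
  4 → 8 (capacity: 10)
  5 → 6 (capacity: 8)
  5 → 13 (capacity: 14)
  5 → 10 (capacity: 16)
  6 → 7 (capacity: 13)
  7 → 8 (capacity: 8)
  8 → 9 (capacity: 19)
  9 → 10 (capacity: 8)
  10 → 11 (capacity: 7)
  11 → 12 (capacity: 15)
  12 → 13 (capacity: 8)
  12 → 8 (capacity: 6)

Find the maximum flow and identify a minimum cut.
Max flow = 21, Min cut edges: (5,13), (10,11)

Maximum flow: 21
Minimum cut: (5,13), (10,11)
Partition: S = [0, 1, 2, 3, 4, 5, 6, 7, 8, 9, 10], T = [11, 12, 13]

Max-flow min-cut theorem verified: both equal 21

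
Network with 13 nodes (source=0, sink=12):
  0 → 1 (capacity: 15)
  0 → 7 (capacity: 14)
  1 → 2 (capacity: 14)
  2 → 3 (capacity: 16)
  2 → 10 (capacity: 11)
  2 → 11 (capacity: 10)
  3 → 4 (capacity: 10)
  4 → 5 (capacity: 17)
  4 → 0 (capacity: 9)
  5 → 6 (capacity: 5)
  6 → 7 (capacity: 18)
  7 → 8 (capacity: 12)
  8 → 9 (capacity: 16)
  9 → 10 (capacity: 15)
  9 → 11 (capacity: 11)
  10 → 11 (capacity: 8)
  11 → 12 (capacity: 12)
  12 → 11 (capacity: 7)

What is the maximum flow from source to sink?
Maximum flow = 12

Max flow: 12

Flow assignment:
  0 → 1: 1/15
  0 → 7: 11/14
  1 → 2: 1/14
  2 → 11: 1/10
  7 → 8: 11/12
  8 → 9: 11/16
  9 → 11: 11/11
  11 → 12: 12/12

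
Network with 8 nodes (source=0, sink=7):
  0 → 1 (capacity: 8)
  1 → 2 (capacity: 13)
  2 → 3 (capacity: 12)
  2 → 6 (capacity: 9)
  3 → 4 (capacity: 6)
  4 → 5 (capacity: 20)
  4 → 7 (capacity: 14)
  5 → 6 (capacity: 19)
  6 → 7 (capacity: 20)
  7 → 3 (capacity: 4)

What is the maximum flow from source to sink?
Maximum flow = 8

Max flow: 8

Flow assignment:
  0 → 1: 8/8
  1 → 2: 8/13
  2 → 6: 8/9
  6 → 7: 8/20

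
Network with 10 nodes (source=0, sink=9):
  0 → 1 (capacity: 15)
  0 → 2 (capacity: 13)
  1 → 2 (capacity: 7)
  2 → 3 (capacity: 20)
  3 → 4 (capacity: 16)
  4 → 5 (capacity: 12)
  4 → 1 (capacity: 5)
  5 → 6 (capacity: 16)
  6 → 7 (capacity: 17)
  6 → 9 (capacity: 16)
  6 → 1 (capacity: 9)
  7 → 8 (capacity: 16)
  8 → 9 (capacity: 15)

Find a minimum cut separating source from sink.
Min cut value = 12, edges: (4,5)

Min cut value: 12
Partition: S = [0, 1, 2, 3, 4], T = [5, 6, 7, 8, 9]
Cut edges: (4,5)

By max-flow min-cut theorem, max flow = min cut = 12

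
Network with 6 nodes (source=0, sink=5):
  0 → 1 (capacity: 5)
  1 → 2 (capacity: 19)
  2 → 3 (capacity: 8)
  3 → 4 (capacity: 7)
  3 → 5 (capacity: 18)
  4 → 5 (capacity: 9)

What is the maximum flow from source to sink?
Maximum flow = 5

Max flow: 5

Flow assignment:
  0 → 1: 5/5
  1 → 2: 5/19
  2 → 3: 5/8
  3 → 5: 5/18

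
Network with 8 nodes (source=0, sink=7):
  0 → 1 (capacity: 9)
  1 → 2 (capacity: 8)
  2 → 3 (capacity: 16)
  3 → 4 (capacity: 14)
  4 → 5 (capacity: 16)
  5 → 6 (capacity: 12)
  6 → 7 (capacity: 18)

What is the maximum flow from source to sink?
Maximum flow = 8

Max flow: 8

Flow assignment:
  0 → 1: 8/9
  1 → 2: 8/8
  2 → 3: 8/16
  3 → 4: 8/14
  4 → 5: 8/16
  5 → 6: 8/12
  6 → 7: 8/18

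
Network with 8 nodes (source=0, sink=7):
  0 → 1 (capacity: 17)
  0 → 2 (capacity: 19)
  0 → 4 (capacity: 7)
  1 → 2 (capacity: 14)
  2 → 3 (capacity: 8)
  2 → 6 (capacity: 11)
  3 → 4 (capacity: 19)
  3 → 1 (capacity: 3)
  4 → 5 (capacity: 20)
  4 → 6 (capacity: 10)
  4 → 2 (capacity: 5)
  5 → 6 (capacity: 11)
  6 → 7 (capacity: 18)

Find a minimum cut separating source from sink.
Min cut value = 18, edges: (6,7)

Min cut value: 18
Partition: S = [0, 1, 2, 3, 4, 5, 6], T = [7]
Cut edges: (6,7)

By max-flow min-cut theorem, max flow = min cut = 18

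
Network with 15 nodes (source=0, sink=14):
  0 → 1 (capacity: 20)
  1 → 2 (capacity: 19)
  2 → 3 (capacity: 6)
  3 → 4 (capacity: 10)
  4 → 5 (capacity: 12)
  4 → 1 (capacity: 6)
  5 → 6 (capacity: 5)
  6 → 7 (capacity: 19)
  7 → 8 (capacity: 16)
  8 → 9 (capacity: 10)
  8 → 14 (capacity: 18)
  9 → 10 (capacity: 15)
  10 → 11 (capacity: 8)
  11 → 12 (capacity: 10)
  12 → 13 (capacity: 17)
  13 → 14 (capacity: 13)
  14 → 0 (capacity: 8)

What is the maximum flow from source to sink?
Maximum flow = 5

Max flow: 5

Flow assignment:
  0 → 1: 5/20
  1 → 2: 6/19
  2 → 3: 6/6
  3 → 4: 6/10
  4 → 5: 5/12
  4 → 1: 1/6
  5 → 6: 5/5
  6 → 7: 5/19
  7 → 8: 5/16
  8 → 14: 5/18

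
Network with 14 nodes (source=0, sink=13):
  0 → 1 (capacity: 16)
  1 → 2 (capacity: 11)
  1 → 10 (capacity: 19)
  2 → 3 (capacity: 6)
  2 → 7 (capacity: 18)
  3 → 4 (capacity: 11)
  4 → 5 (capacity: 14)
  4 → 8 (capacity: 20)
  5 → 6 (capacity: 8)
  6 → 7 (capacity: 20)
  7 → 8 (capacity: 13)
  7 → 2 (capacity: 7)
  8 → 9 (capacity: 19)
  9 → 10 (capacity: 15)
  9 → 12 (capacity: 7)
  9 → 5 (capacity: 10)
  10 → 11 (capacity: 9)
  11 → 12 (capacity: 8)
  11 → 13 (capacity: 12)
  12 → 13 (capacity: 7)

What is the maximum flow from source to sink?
Maximum flow = 16

Max flow: 16

Flow assignment:
  0 → 1: 16/16
  1 → 2: 7/11
  1 → 10: 9/19
  2 → 7: 7/18
  7 → 8: 7/13
  8 → 9: 7/19
  9 → 12: 7/7
  10 → 11: 9/9
  11 → 13: 9/12
  12 → 13: 7/7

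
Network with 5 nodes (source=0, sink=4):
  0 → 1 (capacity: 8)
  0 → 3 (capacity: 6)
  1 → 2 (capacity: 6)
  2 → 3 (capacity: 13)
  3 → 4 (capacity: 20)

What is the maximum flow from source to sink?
Maximum flow = 12

Max flow: 12

Flow assignment:
  0 → 1: 6/8
  0 → 3: 6/6
  1 → 2: 6/6
  2 → 3: 6/13
  3 → 4: 12/20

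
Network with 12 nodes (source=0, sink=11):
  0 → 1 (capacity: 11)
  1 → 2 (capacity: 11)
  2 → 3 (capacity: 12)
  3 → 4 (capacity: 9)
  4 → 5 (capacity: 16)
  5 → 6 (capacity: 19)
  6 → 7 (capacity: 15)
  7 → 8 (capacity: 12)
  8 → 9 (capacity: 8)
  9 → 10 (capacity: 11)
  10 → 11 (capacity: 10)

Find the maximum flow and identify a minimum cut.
Max flow = 8, Min cut edges: (8,9)

Maximum flow: 8
Minimum cut: (8,9)
Partition: S = [0, 1, 2, 3, 4, 5, 6, 7, 8], T = [9, 10, 11]

Max-flow min-cut theorem verified: both equal 8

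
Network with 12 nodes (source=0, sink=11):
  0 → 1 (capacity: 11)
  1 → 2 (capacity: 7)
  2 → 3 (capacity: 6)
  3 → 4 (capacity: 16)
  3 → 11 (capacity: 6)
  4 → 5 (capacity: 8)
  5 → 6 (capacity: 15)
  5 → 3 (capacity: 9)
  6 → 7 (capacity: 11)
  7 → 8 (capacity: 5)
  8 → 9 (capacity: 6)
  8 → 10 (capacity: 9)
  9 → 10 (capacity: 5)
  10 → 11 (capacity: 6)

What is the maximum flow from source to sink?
Maximum flow = 6

Max flow: 6

Flow assignment:
  0 → 1: 6/11
  1 → 2: 6/7
  2 → 3: 6/6
  3 → 11: 6/6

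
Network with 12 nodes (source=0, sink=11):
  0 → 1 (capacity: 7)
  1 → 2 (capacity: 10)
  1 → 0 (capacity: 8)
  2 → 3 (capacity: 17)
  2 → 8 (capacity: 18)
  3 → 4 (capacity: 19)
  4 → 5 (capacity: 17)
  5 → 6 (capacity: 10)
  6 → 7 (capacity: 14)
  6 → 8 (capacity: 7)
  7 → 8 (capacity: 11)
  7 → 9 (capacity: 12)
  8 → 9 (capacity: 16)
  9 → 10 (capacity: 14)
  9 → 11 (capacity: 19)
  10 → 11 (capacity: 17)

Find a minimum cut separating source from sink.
Min cut value = 7, edges: (0,1)

Min cut value: 7
Partition: S = [0], T = [1, 2, 3, 4, 5, 6, 7, 8, 9, 10, 11]
Cut edges: (0,1)

By max-flow min-cut theorem, max flow = min cut = 7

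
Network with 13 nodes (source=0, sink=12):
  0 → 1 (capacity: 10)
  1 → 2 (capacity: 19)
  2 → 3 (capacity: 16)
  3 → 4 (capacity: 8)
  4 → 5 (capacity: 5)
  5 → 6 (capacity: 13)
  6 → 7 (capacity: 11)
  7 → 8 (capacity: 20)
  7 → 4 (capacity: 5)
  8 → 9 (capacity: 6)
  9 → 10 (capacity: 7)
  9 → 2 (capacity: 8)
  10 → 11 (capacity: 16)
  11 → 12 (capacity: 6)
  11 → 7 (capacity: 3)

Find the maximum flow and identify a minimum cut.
Max flow = 5, Min cut edges: (4,5)

Maximum flow: 5
Minimum cut: (4,5)
Partition: S = [0, 1, 2, 3, 4], T = [5, 6, 7, 8, 9, 10, 11, 12]

Max-flow min-cut theorem verified: both equal 5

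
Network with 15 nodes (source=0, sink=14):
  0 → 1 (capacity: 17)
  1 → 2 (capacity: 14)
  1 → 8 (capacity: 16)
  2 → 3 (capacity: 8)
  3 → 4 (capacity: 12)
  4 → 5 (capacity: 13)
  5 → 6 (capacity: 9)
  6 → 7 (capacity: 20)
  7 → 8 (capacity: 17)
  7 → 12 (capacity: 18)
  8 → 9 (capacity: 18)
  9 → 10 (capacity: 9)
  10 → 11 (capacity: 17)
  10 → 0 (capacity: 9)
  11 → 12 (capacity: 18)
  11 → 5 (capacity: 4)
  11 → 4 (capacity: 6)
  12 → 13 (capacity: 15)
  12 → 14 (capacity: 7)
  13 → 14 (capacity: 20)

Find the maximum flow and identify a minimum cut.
Max flow = 17, Min cut edges: (2,3), (9,10)

Maximum flow: 17
Minimum cut: (2,3), (9,10)
Partition: S = [0, 1, 2, 8, 9], T = [3, 4, 5, 6, 7, 10, 11, 12, 13, 14]

Max-flow min-cut theorem verified: both equal 17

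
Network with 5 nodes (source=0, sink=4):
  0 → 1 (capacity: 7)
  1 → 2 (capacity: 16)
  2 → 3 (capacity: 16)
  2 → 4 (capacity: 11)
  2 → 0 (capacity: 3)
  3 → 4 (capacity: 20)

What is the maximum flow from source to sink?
Maximum flow = 7

Max flow: 7

Flow assignment:
  0 → 1: 7/7
  1 → 2: 7/16
  2 → 4: 7/11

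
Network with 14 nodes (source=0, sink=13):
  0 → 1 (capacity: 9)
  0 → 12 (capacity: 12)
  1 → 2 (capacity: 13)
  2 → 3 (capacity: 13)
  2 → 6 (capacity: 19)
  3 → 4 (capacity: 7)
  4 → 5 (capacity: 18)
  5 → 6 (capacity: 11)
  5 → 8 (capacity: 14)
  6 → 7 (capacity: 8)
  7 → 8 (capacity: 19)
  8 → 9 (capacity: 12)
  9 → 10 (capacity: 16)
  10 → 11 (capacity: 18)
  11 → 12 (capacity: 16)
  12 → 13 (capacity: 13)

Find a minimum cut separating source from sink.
Min cut value = 13, edges: (12,13)

Min cut value: 13
Partition: S = [0, 1, 2, 3, 4, 5, 6, 7, 8, 9, 10, 11, 12], T = [13]
Cut edges: (12,13)

By max-flow min-cut theorem, max flow = min cut = 13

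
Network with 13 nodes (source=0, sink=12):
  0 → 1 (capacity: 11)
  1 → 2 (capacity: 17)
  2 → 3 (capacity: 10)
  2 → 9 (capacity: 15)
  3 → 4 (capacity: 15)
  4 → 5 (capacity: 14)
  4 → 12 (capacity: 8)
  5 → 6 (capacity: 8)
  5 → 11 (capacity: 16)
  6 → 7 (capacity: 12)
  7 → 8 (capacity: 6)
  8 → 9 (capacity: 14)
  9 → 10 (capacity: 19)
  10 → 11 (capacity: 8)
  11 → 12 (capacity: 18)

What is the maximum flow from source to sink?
Maximum flow = 11

Max flow: 11

Flow assignment:
  0 → 1: 11/11
  1 → 2: 11/17
  2 → 3: 10/10
  2 → 9: 1/15
  3 → 4: 10/15
  4 → 5: 2/14
  4 → 12: 8/8
  5 → 11: 2/16
  9 → 10: 1/19
  10 → 11: 1/8
  11 → 12: 3/18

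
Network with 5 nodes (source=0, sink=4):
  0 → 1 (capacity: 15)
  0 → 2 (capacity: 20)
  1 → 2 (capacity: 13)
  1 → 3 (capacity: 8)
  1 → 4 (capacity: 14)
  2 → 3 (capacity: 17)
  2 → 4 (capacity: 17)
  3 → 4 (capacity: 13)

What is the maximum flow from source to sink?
Maximum flow = 35

Max flow: 35

Flow assignment:
  0 → 1: 15/15
  0 → 2: 20/20
  1 → 2: 1/13
  1 → 4: 14/14
  2 → 3: 4/17
  2 → 4: 17/17
  3 → 4: 4/13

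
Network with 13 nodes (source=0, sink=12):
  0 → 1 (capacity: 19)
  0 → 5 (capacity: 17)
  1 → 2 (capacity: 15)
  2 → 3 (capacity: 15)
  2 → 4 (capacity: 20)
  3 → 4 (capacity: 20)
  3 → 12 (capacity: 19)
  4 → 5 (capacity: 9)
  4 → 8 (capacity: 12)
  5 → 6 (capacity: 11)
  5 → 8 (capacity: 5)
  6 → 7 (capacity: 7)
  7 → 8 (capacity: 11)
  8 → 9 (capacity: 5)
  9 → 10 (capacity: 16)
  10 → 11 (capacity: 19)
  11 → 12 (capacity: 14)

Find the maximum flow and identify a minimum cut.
Max flow = 20, Min cut edges: (2,3), (8,9)

Maximum flow: 20
Minimum cut: (2,3), (8,9)
Partition: S = [0, 1, 2, 4, 5, 6, 7, 8], T = [3, 9, 10, 11, 12]

Max-flow min-cut theorem verified: both equal 20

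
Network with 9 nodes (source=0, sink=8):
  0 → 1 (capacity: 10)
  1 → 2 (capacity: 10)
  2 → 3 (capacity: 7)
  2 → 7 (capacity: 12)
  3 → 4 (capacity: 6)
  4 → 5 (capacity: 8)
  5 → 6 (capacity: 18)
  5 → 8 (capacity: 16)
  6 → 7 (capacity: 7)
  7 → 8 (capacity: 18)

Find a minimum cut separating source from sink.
Min cut value = 10, edges: (1,2)

Min cut value: 10
Partition: S = [0, 1], T = [2, 3, 4, 5, 6, 7, 8]
Cut edges: (1,2)

By max-flow min-cut theorem, max flow = min cut = 10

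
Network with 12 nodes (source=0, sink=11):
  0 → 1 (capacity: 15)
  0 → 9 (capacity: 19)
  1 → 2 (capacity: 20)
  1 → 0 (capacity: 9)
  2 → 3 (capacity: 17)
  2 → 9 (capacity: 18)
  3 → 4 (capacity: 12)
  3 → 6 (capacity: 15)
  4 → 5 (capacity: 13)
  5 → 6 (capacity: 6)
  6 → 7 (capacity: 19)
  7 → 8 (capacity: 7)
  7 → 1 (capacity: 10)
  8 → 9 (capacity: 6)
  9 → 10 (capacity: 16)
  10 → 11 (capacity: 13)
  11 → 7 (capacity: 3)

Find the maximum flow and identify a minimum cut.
Max flow = 13, Min cut edges: (10,11)

Maximum flow: 13
Minimum cut: (10,11)
Partition: S = [0, 1, 2, 3, 4, 5, 6, 7, 8, 9, 10], T = [11]

Max-flow min-cut theorem verified: both equal 13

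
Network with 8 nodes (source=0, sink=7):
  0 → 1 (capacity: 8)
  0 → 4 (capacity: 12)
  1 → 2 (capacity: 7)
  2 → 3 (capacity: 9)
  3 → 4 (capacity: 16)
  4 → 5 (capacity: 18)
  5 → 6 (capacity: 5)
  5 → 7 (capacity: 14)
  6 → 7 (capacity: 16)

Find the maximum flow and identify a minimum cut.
Max flow = 18, Min cut edges: (4,5)

Maximum flow: 18
Minimum cut: (4,5)
Partition: S = [0, 1, 2, 3, 4], T = [5, 6, 7]

Max-flow min-cut theorem verified: both equal 18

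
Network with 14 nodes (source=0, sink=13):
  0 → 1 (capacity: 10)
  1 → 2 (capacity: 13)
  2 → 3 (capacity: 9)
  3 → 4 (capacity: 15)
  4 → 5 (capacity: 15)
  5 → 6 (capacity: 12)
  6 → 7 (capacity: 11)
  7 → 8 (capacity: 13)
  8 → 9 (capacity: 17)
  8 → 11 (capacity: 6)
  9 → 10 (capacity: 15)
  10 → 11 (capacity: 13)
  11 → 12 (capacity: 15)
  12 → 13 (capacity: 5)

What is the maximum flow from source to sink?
Maximum flow = 5

Max flow: 5

Flow assignment:
  0 → 1: 5/10
  1 → 2: 5/13
  2 → 3: 5/9
  3 → 4: 5/15
  4 → 5: 5/15
  5 → 6: 5/12
  6 → 7: 5/11
  7 → 8: 5/13
  8 → 9: 3/17
  8 → 11: 2/6
  9 → 10: 3/15
  10 → 11: 3/13
  11 → 12: 5/15
  12 → 13: 5/5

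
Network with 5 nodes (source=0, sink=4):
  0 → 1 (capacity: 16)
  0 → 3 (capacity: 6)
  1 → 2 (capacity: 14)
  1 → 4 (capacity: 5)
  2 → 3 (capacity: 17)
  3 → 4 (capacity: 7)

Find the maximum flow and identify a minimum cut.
Max flow = 12, Min cut edges: (1,4), (3,4)

Maximum flow: 12
Minimum cut: (1,4), (3,4)
Partition: S = [0, 1, 2, 3], T = [4]

Max-flow min-cut theorem verified: both equal 12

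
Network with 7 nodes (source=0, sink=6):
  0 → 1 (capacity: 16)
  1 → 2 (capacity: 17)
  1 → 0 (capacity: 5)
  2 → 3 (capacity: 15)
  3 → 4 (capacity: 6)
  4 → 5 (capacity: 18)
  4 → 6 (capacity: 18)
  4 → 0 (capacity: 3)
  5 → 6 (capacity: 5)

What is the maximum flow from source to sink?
Maximum flow = 6

Max flow: 6

Flow assignment:
  0 → 1: 6/16
  1 → 2: 6/17
  2 → 3: 6/15
  3 → 4: 6/6
  4 → 6: 6/18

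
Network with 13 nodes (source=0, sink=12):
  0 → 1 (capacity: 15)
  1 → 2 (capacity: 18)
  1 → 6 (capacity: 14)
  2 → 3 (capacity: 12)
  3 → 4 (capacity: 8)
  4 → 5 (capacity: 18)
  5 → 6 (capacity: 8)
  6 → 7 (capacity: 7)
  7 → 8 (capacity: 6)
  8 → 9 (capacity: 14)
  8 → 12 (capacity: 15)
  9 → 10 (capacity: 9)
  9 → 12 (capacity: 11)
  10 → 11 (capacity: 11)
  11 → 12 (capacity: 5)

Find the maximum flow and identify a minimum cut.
Max flow = 6, Min cut edges: (7,8)

Maximum flow: 6
Minimum cut: (7,8)
Partition: S = [0, 1, 2, 3, 4, 5, 6, 7], T = [8, 9, 10, 11, 12]

Max-flow min-cut theorem verified: both equal 6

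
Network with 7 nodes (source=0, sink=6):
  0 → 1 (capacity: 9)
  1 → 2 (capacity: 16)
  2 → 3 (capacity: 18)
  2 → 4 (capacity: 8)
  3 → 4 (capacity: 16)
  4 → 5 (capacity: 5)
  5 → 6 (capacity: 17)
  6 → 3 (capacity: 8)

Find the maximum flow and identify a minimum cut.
Max flow = 5, Min cut edges: (4,5)

Maximum flow: 5
Minimum cut: (4,5)
Partition: S = [0, 1, 2, 3, 4], T = [5, 6]

Max-flow min-cut theorem verified: both equal 5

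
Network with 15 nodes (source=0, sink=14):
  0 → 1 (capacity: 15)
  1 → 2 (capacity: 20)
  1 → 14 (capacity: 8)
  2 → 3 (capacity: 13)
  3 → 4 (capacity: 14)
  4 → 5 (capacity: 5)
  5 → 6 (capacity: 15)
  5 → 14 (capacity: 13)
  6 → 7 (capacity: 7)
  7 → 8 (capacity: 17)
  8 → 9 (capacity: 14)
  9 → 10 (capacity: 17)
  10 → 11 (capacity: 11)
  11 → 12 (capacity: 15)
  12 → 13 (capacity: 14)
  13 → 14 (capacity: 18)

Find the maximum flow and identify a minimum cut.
Max flow = 13, Min cut edges: (1,14), (4,5)

Maximum flow: 13
Minimum cut: (1,14), (4,5)
Partition: S = [0, 1, 2, 3, 4], T = [5, 6, 7, 8, 9, 10, 11, 12, 13, 14]

Max-flow min-cut theorem verified: both equal 13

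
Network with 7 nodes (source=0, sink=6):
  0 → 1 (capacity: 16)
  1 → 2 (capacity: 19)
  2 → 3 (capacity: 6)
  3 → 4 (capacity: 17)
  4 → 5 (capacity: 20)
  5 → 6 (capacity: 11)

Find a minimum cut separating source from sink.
Min cut value = 6, edges: (2,3)

Min cut value: 6
Partition: S = [0, 1, 2], T = [3, 4, 5, 6]
Cut edges: (2,3)

By max-flow min-cut theorem, max flow = min cut = 6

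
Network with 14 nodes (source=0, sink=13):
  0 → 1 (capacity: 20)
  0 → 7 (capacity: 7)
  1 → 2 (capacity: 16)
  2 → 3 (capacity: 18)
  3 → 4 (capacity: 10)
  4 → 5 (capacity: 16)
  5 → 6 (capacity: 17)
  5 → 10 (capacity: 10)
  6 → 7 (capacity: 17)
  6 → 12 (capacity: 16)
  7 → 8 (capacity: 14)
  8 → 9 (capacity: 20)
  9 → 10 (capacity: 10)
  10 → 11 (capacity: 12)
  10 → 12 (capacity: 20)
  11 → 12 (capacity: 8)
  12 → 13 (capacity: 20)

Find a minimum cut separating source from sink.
Min cut value = 17, edges: (0,7), (3,4)

Min cut value: 17
Partition: S = [0, 1, 2, 3], T = [4, 5, 6, 7, 8, 9, 10, 11, 12, 13]
Cut edges: (0,7), (3,4)

By max-flow min-cut theorem, max flow = min cut = 17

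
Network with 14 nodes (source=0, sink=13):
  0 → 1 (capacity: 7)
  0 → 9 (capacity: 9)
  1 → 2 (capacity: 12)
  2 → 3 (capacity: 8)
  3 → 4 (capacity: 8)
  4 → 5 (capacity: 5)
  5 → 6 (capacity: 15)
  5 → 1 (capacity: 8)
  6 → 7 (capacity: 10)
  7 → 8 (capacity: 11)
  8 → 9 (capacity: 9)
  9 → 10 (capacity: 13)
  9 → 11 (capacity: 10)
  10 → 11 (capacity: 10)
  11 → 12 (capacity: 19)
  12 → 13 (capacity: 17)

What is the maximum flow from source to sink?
Maximum flow = 14

Max flow: 14

Flow assignment:
  0 → 1: 5/7
  0 → 9: 9/9
  1 → 2: 5/12
  2 → 3: 5/8
  3 → 4: 5/8
  4 → 5: 5/5
  5 → 6: 5/15
  6 → 7: 5/10
  7 → 8: 5/11
  8 → 9: 5/9
  9 → 10: 4/13
  9 → 11: 10/10
  10 → 11: 4/10
  11 → 12: 14/19
  12 → 13: 14/17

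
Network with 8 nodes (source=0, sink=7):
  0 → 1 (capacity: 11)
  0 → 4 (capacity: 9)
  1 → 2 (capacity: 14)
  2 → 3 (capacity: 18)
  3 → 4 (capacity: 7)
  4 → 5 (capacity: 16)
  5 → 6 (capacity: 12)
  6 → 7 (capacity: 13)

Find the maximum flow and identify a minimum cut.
Max flow = 12, Min cut edges: (5,6)

Maximum flow: 12
Minimum cut: (5,6)
Partition: S = [0, 1, 2, 3, 4, 5], T = [6, 7]

Max-flow min-cut theorem verified: both equal 12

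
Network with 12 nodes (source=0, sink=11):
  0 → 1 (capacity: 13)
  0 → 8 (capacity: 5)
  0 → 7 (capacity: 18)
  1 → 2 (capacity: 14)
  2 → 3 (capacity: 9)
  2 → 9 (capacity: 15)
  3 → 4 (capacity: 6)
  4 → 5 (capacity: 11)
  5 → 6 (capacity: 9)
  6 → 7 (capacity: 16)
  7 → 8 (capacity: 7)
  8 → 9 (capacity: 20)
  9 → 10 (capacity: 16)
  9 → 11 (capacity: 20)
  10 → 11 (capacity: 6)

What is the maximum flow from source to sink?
Maximum flow = 25

Max flow: 25

Flow assignment:
  0 → 1: 13/13
  0 → 8: 5/5
  0 → 7: 7/18
  1 → 2: 13/14
  2 → 9: 13/15
  7 → 8: 7/7
  8 → 9: 12/20
  9 → 10: 5/16
  9 → 11: 20/20
  10 → 11: 5/6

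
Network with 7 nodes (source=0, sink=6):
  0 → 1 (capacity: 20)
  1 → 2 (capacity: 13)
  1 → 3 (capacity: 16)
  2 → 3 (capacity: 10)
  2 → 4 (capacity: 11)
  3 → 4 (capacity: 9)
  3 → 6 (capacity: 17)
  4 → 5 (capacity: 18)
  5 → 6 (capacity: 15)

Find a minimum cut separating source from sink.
Min cut value = 20, edges: (0,1)

Min cut value: 20
Partition: S = [0], T = [1, 2, 3, 4, 5, 6]
Cut edges: (0,1)

By max-flow min-cut theorem, max flow = min cut = 20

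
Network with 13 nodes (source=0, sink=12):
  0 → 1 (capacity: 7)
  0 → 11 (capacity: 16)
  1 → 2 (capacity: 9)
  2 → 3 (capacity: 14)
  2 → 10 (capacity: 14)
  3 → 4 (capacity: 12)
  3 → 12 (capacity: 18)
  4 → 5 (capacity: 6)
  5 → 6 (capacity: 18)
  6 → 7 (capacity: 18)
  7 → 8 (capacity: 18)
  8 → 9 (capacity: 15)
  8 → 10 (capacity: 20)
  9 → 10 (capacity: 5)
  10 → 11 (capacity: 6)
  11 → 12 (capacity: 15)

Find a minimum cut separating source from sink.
Min cut value = 22, edges: (0,1), (11,12)

Min cut value: 22
Partition: S = [0, 4, 5, 6, 7, 8, 9, 10, 11], T = [1, 2, 3, 12]
Cut edges: (0,1), (11,12)

By max-flow min-cut theorem, max flow = min cut = 22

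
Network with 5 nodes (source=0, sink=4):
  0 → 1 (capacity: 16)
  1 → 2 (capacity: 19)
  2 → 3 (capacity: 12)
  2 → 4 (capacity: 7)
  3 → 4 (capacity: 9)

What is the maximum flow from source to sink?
Maximum flow = 16

Max flow: 16

Flow assignment:
  0 → 1: 16/16
  1 → 2: 16/19
  2 → 3: 9/12
  2 → 4: 7/7
  3 → 4: 9/9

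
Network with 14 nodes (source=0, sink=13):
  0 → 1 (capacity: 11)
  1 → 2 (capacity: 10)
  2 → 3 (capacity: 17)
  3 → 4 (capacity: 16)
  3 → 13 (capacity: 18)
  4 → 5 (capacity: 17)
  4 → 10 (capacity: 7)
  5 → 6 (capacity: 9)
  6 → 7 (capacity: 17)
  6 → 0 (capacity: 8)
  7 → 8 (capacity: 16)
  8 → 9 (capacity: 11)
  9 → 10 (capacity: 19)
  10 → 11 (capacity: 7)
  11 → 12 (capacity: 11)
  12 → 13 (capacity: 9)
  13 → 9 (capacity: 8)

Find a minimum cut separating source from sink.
Min cut value = 10, edges: (1,2)

Min cut value: 10
Partition: S = [0, 1], T = [2, 3, 4, 5, 6, 7, 8, 9, 10, 11, 12, 13]
Cut edges: (1,2)

By max-flow min-cut theorem, max flow = min cut = 10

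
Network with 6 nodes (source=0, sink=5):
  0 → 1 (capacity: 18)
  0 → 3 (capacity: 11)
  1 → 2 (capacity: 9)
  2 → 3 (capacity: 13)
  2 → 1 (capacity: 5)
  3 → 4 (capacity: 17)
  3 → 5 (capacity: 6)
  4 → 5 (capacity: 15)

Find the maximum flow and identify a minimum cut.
Max flow = 20, Min cut edges: (0,3), (1,2)

Maximum flow: 20
Minimum cut: (0,3), (1,2)
Partition: S = [0, 1], T = [2, 3, 4, 5]

Max-flow min-cut theorem verified: both equal 20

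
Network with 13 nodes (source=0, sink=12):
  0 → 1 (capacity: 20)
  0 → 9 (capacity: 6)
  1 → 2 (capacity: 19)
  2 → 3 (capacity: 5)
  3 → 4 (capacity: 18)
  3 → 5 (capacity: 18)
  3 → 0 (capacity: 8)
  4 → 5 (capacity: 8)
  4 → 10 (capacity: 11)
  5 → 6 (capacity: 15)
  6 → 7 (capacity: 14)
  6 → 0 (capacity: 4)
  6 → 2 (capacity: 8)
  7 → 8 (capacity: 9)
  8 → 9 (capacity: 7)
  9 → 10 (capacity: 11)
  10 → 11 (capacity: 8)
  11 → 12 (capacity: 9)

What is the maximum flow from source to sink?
Maximum flow = 8

Max flow: 8

Flow assignment:
  0 → 1: 5/20
  0 → 9: 6/6
  1 → 2: 5/19
  2 → 3: 5/5
  3 → 4: 2/18
  3 → 0: 3/8
  4 → 10: 2/11
  9 → 10: 6/11
  10 → 11: 8/8
  11 → 12: 8/9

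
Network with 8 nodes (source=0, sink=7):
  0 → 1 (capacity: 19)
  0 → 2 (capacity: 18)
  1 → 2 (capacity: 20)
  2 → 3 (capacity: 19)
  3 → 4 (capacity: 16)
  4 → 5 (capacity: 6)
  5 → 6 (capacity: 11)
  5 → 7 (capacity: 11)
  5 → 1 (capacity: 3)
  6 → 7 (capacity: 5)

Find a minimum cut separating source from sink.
Min cut value = 6, edges: (4,5)

Min cut value: 6
Partition: S = [0, 1, 2, 3, 4], T = [5, 6, 7]
Cut edges: (4,5)

By max-flow min-cut theorem, max flow = min cut = 6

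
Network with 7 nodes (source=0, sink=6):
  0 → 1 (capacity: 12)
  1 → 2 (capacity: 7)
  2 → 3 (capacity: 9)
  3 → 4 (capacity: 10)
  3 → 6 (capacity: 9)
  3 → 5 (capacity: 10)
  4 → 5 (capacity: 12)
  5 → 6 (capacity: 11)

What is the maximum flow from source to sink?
Maximum flow = 7

Max flow: 7

Flow assignment:
  0 → 1: 7/12
  1 → 2: 7/7
  2 → 3: 7/9
  3 → 6: 7/9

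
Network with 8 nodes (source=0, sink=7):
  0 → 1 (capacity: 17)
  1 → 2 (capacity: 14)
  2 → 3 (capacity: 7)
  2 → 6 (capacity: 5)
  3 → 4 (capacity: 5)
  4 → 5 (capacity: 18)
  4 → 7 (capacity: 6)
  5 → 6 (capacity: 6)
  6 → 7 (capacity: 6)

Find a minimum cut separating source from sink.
Min cut value = 10, edges: (2,6), (3,4)

Min cut value: 10
Partition: S = [0, 1, 2, 3], T = [4, 5, 6, 7]
Cut edges: (2,6), (3,4)

By max-flow min-cut theorem, max flow = min cut = 10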